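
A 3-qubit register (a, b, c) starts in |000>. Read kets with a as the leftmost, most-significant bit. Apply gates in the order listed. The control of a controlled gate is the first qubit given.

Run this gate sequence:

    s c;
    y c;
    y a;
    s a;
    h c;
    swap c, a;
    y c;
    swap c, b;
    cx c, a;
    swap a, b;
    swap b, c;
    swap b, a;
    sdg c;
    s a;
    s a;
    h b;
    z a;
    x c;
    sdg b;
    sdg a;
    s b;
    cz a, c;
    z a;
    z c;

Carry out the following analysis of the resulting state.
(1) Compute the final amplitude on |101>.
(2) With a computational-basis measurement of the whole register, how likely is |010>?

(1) The amplitude on |101> is 0.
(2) Outcome |010> occurs with probability 1/4.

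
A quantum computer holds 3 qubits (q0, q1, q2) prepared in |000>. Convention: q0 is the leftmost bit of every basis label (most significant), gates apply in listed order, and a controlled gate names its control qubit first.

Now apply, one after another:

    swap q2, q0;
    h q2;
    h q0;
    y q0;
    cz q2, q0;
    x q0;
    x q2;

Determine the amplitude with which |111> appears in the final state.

The amplitude on |111> is 0.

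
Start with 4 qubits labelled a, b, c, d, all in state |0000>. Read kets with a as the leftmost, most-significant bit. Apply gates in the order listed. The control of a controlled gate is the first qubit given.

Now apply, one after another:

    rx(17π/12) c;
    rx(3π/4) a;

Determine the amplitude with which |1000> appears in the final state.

The amplitude on |1000> is I*(-sqrt(2) + sqrt(6) + 2*sqrt(3))/8.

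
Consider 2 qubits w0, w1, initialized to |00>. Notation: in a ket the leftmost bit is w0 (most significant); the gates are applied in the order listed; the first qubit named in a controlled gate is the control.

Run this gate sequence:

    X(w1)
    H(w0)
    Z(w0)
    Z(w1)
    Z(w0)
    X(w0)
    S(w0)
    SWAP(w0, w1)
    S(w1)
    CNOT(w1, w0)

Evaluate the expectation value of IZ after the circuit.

The observable IZ averages to 0.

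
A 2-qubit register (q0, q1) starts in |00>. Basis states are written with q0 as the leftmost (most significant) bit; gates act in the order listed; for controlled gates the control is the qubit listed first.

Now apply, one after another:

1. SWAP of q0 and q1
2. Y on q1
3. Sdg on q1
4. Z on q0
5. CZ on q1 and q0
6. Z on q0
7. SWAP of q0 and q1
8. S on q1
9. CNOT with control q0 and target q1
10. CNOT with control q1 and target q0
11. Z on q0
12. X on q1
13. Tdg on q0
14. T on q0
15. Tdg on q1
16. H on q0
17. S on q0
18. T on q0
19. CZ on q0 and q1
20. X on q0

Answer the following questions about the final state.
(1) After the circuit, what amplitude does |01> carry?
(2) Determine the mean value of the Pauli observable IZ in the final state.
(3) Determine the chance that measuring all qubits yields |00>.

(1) |01> carries amplitude 0 in the final state.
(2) The expectation value of IZ is 1.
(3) A full measurement returns |00> with probability 1/2.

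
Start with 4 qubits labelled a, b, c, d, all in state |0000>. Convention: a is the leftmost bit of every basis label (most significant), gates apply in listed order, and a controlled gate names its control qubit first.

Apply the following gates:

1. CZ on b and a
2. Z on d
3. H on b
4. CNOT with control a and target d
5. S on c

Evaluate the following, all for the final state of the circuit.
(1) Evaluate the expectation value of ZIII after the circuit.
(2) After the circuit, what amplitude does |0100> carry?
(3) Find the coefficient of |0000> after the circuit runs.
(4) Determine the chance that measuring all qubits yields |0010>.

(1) In the final state, ZIII has expectation 1.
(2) |0100> carries amplitude sqrt(2)/2 in the final state.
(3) The final state's coefficient on |0000> equals sqrt(2)/2.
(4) A full measurement returns |0010> with probability 0.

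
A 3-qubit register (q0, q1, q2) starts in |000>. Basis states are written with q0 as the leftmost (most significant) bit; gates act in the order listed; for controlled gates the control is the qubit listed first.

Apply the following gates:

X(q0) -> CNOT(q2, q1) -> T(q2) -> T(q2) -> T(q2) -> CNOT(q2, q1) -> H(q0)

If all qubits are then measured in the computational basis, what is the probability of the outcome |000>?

Outcome |000> occurs with probability 1/2.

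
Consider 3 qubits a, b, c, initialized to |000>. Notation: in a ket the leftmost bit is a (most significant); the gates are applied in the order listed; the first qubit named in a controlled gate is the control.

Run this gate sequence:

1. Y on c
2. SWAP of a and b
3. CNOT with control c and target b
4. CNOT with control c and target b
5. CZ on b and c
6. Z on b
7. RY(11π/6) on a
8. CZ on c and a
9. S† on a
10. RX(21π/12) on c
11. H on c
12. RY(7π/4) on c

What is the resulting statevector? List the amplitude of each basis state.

The final amplitudes are (1 + sqrt(3))*(1 - I)/8 on |000>, (1 - I)*(-sqrt(3) - 1 + sqrt(2)*I + sqrt(6)*I)/8 on |001>, 0 on |010>, 0 on |011>, I*(1 - sqrt(3))*(1 - I)/8 on |100>, (1 - I)*(-sqrt(2) + sqrt(6) - I + sqrt(3)*I)/8 on |101>, 0 on |110>, 0 on |111>. Key observation: gates 3-4 undo each other exactly, leaving only the rest of the circuit to track.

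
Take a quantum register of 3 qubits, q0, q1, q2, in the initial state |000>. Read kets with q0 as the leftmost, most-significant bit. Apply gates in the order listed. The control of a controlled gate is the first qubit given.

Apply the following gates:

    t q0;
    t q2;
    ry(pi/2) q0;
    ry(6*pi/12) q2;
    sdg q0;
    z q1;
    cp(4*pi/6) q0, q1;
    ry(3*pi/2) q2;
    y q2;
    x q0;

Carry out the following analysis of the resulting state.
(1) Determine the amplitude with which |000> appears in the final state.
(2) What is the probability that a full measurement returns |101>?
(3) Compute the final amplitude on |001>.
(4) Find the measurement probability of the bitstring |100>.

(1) |000> carries amplitude 0 in the final state.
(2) A full measurement returns |101> with probability 1/2.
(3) The final state's coefficient on |001> equals -sqrt(2)/2.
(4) A full measurement returns |100> with probability 0.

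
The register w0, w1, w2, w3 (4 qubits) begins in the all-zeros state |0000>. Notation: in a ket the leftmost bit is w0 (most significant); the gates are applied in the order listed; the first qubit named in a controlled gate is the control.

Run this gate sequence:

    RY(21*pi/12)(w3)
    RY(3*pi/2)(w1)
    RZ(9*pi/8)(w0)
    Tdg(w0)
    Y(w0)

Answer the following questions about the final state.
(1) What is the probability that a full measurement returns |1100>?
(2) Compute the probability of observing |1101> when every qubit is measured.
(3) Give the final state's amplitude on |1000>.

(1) The probability of measuring |1100> is sqrt(2)/8 + 1/4.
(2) The probability of measuring |1101> is 1/4 - sqrt(2)/8.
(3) The amplitude on |1000> is -sqrt(2*sqrt(2) + 4)*exp(15*I*pi/16)/4.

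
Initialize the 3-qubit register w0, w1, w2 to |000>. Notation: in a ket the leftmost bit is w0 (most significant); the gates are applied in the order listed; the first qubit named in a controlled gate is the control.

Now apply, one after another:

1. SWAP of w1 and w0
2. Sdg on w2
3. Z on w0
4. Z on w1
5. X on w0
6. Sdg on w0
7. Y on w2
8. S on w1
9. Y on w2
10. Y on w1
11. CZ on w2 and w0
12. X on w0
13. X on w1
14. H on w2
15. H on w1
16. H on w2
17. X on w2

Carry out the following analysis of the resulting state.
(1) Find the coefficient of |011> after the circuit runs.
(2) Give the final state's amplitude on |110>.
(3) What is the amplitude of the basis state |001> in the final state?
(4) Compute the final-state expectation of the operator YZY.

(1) The final state's coefficient on |011> equals sqrt(2)/2.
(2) |110> carries amplitude 0 in the final state.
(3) |001> carries amplitude sqrt(2)/2 in the final state.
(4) The observable YZY averages to 0.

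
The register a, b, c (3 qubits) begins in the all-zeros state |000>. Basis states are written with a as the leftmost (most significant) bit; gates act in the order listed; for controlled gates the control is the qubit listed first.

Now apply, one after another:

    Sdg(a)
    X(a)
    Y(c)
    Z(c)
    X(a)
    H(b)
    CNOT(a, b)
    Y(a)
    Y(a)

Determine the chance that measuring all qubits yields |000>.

A full measurement returns |000> with probability 0.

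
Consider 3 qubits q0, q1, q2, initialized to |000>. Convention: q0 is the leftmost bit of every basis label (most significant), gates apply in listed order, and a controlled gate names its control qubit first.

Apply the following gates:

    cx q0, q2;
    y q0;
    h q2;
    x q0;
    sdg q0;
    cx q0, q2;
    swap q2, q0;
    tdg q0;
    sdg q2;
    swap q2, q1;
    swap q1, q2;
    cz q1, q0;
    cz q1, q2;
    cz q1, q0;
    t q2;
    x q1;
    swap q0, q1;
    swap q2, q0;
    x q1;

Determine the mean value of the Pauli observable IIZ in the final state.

The observable IIZ averages to -1.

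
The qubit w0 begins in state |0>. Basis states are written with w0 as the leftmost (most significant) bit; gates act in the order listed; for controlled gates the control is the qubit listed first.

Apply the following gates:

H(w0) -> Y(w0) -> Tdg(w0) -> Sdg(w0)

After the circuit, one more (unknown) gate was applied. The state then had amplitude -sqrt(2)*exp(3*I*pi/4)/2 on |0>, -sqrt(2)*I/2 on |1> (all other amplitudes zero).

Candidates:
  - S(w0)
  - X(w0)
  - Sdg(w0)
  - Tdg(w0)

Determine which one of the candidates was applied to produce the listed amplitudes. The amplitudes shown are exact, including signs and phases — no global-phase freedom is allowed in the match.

It was X(w0) that produced the state shown.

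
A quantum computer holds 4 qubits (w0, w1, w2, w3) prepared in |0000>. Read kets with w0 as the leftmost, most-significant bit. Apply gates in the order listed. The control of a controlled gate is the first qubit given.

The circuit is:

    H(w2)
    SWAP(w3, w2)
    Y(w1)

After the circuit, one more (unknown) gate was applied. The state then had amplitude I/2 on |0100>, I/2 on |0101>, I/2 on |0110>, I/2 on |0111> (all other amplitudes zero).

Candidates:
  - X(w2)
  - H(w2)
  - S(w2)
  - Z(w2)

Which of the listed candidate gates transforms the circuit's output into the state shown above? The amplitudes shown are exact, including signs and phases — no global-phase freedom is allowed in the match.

The applied gate was H(w2).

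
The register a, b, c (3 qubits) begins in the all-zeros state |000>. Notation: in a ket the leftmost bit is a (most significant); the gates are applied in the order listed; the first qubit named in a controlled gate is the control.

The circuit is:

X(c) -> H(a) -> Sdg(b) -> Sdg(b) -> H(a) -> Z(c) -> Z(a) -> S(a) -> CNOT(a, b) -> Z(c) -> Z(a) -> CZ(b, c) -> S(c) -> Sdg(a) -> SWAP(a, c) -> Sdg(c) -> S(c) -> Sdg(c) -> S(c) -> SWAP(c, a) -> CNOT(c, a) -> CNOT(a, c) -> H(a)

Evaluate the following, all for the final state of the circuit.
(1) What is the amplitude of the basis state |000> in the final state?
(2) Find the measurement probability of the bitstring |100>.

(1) |000> carries amplitude sqrt(2)*I/2 in the final state.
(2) Outcome |100> occurs with probability 1/2.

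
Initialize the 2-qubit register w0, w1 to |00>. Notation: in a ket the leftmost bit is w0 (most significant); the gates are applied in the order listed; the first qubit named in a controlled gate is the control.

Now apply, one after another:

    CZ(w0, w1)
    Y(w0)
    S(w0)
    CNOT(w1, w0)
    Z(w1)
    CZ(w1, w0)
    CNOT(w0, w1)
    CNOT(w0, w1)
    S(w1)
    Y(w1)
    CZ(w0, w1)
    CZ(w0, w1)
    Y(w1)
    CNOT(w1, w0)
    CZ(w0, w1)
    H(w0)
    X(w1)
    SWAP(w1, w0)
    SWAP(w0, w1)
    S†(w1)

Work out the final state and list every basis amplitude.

The final amplitudes are 0 on |00>, sqrt(2)*I/2 on |01>, 0 on |10>, -sqrt(2)*I/2 on |11>. Key observation: gates 7-8 undo each other exactly, leaving only the rest of the circuit to track.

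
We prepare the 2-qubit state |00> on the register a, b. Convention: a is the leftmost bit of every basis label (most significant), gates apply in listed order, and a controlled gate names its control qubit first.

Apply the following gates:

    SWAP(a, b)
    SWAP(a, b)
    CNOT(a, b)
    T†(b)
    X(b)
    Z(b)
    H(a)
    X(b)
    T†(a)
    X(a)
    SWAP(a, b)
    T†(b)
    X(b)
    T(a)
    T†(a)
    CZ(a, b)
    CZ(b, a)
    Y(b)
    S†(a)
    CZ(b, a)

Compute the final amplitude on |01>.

The amplitude on |01> is -sqrt(2)*exp(I*pi/4)/2.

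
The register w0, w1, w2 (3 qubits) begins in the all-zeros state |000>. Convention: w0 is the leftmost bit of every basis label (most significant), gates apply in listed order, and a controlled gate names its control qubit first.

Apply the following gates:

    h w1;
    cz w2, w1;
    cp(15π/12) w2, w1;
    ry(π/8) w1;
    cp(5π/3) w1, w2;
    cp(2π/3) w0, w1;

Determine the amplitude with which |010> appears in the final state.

The final state's coefficient on |010> equals sin(5*pi/16).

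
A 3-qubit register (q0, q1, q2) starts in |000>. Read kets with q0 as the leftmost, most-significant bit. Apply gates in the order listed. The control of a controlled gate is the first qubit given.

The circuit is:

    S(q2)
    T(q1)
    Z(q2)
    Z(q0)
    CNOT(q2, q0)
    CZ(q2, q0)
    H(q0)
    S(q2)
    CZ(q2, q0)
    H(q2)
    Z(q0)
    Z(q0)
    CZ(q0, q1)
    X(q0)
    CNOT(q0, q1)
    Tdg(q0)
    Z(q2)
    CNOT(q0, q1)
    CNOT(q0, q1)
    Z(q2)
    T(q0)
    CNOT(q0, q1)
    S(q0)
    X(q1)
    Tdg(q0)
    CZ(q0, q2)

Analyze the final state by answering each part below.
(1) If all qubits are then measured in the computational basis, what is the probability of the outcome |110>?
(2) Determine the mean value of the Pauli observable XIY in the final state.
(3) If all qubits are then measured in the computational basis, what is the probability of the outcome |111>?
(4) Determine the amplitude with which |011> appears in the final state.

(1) The probability of measuring |110> is 1/4. Key observation: the block from step 15 through step 22 cancels to the identity and can be dropped.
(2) The observable XIY averages to -sqrt(2)/2.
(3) Outcome |111> occurs with probability 1/4.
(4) |011> carries amplitude 1/2 in the final state.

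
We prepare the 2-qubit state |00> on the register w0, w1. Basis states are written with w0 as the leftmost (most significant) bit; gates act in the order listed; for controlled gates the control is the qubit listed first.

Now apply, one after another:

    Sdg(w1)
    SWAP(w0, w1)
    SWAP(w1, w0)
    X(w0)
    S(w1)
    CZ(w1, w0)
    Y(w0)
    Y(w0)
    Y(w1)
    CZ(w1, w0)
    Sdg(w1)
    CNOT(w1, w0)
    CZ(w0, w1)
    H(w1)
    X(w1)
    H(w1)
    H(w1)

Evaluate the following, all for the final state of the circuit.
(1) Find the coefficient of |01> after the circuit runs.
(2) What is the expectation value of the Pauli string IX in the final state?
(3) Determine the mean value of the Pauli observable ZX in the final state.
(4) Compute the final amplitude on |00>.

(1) The amplitude on |01> is -sqrt(2)/2. Key observation: steps 16-17 multiply out to the identity, so the circuit reduces to the remaining gates.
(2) The expectation value of IX is -1.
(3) The observable ZX averages to -1.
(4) |00> carries amplitude sqrt(2)/2 in the final state.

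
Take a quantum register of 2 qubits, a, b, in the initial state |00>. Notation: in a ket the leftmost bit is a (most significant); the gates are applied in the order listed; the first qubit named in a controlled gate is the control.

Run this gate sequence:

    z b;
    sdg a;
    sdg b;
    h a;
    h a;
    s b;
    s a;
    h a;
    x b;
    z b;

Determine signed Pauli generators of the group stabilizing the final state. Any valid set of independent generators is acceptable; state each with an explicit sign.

The stabilizer group can be generated by +XI, -IZ, among other valid generating sets. Key observation: the block from step 2 through step 7 cancels to the identity and can be dropped.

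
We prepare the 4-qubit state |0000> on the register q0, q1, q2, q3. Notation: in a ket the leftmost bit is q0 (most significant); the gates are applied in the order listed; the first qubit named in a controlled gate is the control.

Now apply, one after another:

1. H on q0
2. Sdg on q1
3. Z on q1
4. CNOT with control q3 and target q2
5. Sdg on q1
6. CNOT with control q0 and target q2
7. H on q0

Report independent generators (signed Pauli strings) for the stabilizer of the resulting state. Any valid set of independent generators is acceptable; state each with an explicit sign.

The final state is stabilized by the group generated by +XIZI, +ZIXI, +IZII, +IIIZ; other independent generating sets are equally valid.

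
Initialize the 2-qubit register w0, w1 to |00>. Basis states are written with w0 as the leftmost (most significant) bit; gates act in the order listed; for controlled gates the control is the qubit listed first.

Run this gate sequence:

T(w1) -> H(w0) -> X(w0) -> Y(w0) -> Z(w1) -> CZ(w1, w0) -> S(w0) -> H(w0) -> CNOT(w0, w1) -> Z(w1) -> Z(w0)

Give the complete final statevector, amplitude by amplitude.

The resulting statevector has amplitude -1/2 - I/2 on |00>, 0 on |01>, 0 on |10>, 1/2 - I/2 on |11>.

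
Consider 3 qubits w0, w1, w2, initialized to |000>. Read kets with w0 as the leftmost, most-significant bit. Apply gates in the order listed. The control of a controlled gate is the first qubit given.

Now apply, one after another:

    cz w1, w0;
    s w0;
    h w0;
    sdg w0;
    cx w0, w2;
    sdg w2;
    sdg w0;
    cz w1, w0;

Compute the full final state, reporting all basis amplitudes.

The resulting statevector has amplitude sqrt(2)/2 on |000>, sqrt(2)*I/2 on |101>, and 0 on every other basis state.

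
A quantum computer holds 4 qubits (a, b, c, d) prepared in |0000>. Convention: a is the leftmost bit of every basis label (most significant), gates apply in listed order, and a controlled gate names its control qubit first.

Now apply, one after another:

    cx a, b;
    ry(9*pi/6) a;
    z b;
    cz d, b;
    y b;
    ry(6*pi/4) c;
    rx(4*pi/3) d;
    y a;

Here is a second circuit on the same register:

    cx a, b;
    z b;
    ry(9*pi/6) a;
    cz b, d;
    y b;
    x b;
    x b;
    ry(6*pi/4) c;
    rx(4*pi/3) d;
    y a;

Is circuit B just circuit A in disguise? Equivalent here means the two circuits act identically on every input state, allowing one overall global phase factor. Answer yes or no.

Yes — the two circuits implement the same unitary up to a global phase.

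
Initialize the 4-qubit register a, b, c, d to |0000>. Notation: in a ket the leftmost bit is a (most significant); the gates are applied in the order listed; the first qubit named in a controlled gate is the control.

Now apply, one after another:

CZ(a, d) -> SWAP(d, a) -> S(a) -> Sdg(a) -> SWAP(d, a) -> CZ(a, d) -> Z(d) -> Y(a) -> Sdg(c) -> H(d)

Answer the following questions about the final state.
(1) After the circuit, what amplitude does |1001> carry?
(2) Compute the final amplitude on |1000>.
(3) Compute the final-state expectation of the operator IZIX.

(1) |1001> carries amplitude sqrt(2)*I/2 in the final state. Key observation: steps 1-6 multiply out to the identity, so the circuit reduces to the remaining gates.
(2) The amplitude on |1000> is sqrt(2)*I/2.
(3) The expectation value of IZIX is 1.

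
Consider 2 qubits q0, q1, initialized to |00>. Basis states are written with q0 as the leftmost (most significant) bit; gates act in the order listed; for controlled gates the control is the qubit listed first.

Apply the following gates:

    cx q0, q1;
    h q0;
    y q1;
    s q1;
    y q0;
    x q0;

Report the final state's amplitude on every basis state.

The final amplitudes are 0 on |00>, -sqrt(2)*I/2 on |01>, 0 on |10>, sqrt(2)*I/2 on |11>.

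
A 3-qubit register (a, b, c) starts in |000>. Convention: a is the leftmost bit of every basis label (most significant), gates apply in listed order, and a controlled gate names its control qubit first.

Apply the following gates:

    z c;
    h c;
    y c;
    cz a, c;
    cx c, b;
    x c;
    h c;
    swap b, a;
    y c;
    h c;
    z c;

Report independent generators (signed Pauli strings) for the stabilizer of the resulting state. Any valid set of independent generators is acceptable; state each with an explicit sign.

The final state is stabilized by the group generated by -XIX, +ZIZ, +IZI; other independent generating sets are equally valid.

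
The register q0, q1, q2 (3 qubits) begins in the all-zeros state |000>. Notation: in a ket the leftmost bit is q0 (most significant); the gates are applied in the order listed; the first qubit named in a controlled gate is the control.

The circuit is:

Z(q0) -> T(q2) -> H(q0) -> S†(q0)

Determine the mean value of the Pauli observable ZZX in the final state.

The expectation value of ZZX is 0.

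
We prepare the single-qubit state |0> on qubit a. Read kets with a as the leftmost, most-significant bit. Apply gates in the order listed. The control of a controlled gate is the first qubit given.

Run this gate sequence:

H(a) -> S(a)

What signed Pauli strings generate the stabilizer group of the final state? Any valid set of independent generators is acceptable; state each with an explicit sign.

One valid set of independent stabilizer generators is +Y (any independent generating set of the same group is equally correct).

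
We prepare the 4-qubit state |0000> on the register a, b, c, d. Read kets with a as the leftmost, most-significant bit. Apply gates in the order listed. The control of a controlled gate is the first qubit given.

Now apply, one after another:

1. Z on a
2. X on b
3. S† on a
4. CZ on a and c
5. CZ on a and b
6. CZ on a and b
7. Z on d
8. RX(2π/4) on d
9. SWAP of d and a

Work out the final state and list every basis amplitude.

The final amplitudes are sqrt(2)/2 on |0100>, -sqrt(2)*I/2 on |1100>, and 0 on every other basis state. Key observation: gates 5-6 undo each other exactly, leaving only the rest of the circuit to track.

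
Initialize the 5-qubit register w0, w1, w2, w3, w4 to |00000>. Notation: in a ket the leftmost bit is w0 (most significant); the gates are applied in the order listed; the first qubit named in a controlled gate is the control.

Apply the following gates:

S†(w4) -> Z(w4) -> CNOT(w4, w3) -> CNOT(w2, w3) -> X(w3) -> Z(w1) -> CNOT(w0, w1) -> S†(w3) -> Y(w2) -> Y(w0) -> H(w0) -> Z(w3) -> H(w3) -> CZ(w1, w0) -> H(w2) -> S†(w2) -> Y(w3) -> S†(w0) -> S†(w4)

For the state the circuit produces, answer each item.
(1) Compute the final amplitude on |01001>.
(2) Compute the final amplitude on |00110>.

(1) |01001> carries amplitude 0 in the final state.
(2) The final state's coefficient on |00110> equals sqrt(2)*I/4.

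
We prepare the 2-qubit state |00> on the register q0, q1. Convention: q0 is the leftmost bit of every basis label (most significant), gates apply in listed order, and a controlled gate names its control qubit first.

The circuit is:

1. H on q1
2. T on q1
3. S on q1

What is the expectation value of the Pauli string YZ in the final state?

The observable YZ averages to 0.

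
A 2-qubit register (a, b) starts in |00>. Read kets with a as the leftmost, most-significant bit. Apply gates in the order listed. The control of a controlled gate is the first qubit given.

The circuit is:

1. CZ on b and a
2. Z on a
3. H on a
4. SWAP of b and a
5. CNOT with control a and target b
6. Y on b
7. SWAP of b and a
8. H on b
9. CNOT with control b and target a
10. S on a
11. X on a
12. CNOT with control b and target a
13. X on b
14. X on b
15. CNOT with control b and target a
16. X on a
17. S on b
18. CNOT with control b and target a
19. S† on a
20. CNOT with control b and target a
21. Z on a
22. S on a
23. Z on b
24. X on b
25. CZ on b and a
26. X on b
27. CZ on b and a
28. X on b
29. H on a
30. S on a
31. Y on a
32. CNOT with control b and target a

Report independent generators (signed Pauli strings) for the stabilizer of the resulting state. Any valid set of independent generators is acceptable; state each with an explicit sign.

The stabilizer group can be generated by -XZ, +ZY, among other valid generating sets. Key observation: steps 11-16 multiply out to the identity, so the circuit reduces to the remaining gates.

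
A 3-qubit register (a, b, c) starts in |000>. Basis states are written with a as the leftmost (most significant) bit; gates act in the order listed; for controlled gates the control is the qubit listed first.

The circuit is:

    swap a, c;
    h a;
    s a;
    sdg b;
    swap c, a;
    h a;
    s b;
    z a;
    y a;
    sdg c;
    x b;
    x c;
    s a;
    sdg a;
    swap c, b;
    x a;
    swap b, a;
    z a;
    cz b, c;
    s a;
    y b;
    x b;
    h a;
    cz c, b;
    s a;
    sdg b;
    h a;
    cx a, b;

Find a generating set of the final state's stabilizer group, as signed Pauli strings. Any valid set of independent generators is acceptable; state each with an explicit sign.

The final state is stabilized by the group generated by -IYI, -ZII, -IIZ; other independent generating sets are equally valid. Key observation: the block from step 13 through step 14 cancels to the identity and can be dropped.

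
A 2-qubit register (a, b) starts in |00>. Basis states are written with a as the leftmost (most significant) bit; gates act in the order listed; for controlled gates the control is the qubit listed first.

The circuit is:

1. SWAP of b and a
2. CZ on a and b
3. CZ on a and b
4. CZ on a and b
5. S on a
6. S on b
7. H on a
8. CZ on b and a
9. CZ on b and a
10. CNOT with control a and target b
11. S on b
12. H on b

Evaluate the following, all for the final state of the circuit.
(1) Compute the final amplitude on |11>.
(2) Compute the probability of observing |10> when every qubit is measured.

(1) |11> carries amplitude -I/2 in the final state. Key observation: gates 8-9 undo each other exactly, leaving only the rest of the circuit to track.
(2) A full measurement returns |10> with probability 1/4.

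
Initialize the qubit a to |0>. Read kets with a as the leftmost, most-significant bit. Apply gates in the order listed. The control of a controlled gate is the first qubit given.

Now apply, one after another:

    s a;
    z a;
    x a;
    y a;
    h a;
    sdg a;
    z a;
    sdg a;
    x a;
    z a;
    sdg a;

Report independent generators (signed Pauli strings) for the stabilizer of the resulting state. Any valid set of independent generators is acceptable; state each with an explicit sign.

The stabilizer group can be generated by +Y, among other valid generating sets.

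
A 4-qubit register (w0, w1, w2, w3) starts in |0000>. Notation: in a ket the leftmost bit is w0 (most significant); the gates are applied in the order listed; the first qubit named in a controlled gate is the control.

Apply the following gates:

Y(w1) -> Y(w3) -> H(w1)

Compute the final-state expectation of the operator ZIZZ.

The observable ZIZZ averages to -1.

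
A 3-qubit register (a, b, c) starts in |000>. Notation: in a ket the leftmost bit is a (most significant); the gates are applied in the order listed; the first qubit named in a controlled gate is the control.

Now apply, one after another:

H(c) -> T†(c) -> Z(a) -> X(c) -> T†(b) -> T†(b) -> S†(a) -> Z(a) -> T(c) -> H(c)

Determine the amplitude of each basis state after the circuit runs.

The final amplitudes are sqrt(2)/2 on |000>, (-1 + I)*exp(3*I*pi/4)/2 on |001>, and 0 on every other basis state.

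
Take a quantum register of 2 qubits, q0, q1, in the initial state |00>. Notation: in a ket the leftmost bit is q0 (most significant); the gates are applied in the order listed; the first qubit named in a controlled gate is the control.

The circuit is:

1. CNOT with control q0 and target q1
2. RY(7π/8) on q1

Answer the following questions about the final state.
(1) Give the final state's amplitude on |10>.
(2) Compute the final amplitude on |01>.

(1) |10> carries amplitude 0 in the final state.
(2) The amplitude on |01> is sin(7*pi/16).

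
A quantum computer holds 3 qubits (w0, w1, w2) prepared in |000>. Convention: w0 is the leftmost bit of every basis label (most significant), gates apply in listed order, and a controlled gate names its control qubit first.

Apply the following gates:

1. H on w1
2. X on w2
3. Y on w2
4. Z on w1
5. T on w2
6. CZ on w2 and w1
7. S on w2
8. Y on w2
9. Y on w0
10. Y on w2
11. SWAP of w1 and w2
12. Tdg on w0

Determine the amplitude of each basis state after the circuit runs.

The final amplitudes are -sqrt(2)*exp(3*I*pi/4)/2 on |100>, sqrt(2)*exp(3*I*pi/4)/2 on |101>, and 0 on every other basis state.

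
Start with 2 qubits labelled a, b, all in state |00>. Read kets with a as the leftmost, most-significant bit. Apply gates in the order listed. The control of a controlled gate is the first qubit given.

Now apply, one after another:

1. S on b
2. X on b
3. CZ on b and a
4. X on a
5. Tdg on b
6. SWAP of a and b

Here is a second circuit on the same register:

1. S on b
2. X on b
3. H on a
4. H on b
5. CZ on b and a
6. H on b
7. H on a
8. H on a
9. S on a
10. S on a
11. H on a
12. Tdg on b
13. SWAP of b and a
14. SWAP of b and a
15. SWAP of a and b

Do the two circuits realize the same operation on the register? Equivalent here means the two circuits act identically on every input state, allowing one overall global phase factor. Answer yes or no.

No — the two circuits implement different unitaries, even allowing a global phase.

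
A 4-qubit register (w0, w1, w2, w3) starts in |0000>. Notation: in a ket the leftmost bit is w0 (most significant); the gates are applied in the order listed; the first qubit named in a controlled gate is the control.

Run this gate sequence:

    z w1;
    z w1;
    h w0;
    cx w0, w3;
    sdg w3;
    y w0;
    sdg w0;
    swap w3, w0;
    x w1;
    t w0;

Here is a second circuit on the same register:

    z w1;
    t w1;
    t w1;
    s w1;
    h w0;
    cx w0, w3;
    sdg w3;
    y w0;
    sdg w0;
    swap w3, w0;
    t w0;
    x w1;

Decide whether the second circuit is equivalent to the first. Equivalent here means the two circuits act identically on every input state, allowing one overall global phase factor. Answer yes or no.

Yes — the two circuits implement the same unitary up to a global phase.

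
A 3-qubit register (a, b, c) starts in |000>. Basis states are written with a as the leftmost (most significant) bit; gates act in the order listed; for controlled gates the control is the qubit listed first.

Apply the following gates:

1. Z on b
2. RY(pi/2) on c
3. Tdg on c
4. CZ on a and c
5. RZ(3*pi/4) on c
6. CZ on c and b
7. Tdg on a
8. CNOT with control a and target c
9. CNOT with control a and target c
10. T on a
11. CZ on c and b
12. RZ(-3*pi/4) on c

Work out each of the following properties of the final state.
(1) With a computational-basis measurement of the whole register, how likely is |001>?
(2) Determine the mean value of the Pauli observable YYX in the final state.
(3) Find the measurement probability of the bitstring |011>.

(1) The probability of measuring |001> is 1/2. Key observation: steps 5-12 multiply out to the identity, so the circuit reduces to the remaining gates.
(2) The expectation value of YYX is 0.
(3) The probability of measuring |011> is 0.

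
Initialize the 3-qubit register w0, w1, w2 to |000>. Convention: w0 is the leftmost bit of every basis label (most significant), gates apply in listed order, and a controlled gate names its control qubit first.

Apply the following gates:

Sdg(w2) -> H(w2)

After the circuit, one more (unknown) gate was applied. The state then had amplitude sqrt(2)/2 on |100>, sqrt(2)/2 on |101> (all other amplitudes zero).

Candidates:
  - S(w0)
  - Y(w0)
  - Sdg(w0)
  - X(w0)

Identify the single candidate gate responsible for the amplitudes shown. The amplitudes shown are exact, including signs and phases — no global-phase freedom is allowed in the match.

The applied gate was X(w0).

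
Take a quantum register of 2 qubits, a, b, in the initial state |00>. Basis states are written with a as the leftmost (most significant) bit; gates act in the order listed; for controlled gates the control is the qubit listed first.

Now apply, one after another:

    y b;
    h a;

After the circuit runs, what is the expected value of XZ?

The observable XZ averages to -1.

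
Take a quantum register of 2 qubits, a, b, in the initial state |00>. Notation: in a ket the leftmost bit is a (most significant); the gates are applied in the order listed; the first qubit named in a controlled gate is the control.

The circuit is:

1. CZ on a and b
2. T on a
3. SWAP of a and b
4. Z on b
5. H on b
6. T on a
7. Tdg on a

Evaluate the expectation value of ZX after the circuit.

The expectation value of ZX is 1.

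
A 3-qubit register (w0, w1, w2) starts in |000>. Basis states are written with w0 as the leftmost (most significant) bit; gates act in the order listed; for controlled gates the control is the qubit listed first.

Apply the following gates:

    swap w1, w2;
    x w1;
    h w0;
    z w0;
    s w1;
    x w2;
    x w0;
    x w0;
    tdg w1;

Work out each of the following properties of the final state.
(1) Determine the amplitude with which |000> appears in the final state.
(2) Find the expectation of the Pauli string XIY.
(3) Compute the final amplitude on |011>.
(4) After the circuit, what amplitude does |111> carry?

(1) The final state's coefficient on |000> equals 0.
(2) The observable XIY averages to 0.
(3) |011> carries amplitude sqrt(2)*exp(I*pi/4)/2 in the final state.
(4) |111> carries amplitude -sqrt(2)*exp(I*pi/4)/2 in the final state.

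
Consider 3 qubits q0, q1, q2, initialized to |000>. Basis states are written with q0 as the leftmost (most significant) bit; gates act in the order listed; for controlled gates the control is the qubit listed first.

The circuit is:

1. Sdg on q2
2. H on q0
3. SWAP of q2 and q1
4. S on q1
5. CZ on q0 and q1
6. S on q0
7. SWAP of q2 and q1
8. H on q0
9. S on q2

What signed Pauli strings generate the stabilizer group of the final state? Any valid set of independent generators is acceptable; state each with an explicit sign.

The stabilizer group can be generated by -YII, +IZI, +IIZ, among other valid generating sets.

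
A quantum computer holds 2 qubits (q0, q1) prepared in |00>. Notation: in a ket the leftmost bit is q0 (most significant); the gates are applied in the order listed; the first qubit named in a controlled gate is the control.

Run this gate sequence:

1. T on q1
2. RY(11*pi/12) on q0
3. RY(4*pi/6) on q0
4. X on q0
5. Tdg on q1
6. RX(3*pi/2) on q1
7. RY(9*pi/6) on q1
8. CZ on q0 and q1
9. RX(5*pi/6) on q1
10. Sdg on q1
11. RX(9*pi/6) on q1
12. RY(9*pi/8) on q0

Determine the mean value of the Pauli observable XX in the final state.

The expectation value of XX is -sqrt(6)*sin(7*pi/16)**2/8 - sqrt(1/2 - sqrt(2)/4)*sqrt(sqrt(2)/4 + 1/2)*sin(7*pi/16)**2/2 + sqrt(1/2 - sqrt(2)/4)*sqrt(sqrt(2)/4 + 1/2)*cos(7*pi/16)**2/2 + sqrt(6)*cos(7*pi/16)**2/8 + sqrt(3)*sin(7*pi/16)*cos(7*pi/16).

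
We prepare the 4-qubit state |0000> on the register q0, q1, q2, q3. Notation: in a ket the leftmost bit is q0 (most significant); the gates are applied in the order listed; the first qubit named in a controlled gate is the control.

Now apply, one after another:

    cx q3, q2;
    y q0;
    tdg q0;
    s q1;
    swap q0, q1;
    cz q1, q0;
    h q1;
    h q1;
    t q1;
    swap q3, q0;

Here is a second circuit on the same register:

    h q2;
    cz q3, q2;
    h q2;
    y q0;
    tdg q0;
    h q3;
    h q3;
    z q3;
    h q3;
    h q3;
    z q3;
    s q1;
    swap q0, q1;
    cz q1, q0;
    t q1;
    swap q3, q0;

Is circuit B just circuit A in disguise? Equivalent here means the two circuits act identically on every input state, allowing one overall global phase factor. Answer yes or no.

Yes: on every input state the two circuits agree up to one overall phase factor.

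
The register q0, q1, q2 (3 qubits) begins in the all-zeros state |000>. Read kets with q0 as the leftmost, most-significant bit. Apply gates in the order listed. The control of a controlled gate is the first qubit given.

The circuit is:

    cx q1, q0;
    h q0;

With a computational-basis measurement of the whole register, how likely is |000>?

The probability of measuring |000> is 1/2.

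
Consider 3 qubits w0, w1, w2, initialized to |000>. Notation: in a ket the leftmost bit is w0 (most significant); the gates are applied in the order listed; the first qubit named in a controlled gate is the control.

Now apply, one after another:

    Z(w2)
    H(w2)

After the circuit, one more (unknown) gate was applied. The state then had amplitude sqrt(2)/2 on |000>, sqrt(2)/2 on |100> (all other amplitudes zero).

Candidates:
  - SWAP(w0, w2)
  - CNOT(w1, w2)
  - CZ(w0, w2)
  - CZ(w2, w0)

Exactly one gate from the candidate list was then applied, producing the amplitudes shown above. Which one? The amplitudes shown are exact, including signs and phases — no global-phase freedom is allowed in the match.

The applied gate was SWAP(w0, w2).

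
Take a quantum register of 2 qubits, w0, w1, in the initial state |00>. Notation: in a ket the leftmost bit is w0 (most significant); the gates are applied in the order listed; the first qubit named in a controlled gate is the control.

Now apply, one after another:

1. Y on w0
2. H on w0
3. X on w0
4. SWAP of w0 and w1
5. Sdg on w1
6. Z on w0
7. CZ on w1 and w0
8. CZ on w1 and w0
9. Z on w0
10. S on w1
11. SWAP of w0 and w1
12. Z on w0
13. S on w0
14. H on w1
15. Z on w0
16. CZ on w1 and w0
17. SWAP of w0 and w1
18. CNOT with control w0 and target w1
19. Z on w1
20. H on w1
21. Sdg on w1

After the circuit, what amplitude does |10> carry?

The amplitude on |10> is sqrt(2)*(1 + I)/4. Key observation: gates 4-11 undo each other exactly, leaving only the rest of the circuit to track.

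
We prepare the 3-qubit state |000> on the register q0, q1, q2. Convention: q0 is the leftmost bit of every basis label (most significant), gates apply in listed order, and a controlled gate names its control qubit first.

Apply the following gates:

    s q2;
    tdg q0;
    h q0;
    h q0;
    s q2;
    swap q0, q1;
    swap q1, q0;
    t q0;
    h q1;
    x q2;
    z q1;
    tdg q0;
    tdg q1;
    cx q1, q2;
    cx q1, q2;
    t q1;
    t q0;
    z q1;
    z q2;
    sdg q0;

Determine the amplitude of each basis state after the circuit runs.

After the circuit, the state carries amplitude -sqrt(2)/2 on |001>, -sqrt(2)/2 on |011>, and 0 on every other basis state. Key observation: steps 11-18 multiply out to the identity, so the circuit reduces to the remaining gates.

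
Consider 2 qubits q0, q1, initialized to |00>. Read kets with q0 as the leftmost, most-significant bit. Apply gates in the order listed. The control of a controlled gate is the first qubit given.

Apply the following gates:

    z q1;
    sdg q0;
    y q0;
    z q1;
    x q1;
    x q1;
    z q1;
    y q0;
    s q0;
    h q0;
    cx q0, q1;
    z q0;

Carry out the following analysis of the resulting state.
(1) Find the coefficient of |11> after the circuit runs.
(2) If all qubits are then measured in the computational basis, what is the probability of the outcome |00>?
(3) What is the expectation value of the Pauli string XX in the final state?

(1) The amplitude on |11> is -sqrt(2)/2. Key observation: gates 2-9 undo each other exactly, leaving only the rest of the circuit to track.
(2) A full measurement returns |00> with probability 1/2.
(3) The expectation value of XX is -1.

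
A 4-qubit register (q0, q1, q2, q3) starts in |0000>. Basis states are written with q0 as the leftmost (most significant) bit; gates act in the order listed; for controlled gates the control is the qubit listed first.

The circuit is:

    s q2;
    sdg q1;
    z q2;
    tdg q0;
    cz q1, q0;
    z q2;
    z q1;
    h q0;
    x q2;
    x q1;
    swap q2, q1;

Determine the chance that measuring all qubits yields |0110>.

A full measurement returns |0110> with probability 1/2.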